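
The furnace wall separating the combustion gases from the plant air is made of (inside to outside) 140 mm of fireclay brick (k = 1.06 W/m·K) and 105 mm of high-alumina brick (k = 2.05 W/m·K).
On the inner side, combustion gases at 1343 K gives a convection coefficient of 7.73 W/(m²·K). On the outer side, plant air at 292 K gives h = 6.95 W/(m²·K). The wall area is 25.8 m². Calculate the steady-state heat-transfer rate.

Q ≈ 59400 W

Thermal resistances in series:
R_inner film = 1/(h_i·A) = 1/(7.73×25.8) = 0.005014 K/W
R_fireclay brick = L/(kA) = 0.14/(1.06×25.8) = 0.005119 K/W
R_high-alumina brick = L/(kA) = 0.105/(2.05×25.8) = 0.001985 K/W
R_outer film = 1/(h_o·A) = 1/(6.95×25.8) = 0.005577 K/W
R_total = 0.0177 K/W
Q = ΔT / R_total = 1051 / 0.0177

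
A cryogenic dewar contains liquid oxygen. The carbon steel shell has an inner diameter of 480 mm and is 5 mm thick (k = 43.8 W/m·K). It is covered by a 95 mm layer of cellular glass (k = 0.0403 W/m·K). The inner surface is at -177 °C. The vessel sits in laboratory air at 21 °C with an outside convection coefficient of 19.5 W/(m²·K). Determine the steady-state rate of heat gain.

Q ≈ 86.6 W

Radial (spherical) resistances in series:
R_carbon steel shell = (1/0.24 − 1/0.245)/(4π×43.8) = 1.545×10^-4 K/W
R_cellular glass = (1/0.245 − 1/0.34)/(4π×0.0403) = 2.252 K/W
R_outer film = 1/(h·4πr_o²) = 1/(19.5×4π×0.34²) = 0.0353 K/W
R_total = 2.287 K/W
Q = ΔT/R_total = 198/2.287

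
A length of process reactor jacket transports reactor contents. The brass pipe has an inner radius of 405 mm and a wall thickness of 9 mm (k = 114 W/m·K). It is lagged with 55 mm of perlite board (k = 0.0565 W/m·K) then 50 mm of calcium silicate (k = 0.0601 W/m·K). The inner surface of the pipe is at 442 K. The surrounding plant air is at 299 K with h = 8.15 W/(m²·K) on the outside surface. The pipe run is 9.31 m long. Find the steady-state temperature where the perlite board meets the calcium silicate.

T ≈ 366 K

For a radial system each layer contributes R = ln(r_out/r_in)/(2πkL); films add R = 1/(hA).
R_brass pipe wall = ln(414/405)/(2π×114×9.31) = 3.296×10^-6 K/W
R_perlite board = ln(469/414)/(2π×0.0565×9.31) = 0.03774 K/W
R_calcium silicate = ln(519/469)/(2π×0.0601×9.31) = 0.02881 K/W
R_outer film = 1/(h_o·2πr_oL) = 1/(8.15×2π×0.519×9.31) = 0.004042 K/W
R_total = 0.0706 K/W
Q = ΔT/R_total = 143/0.0706
Q = 2030 W
T_interface = T_inner − Q·ΣR(inner→interface) = 442 − 2030×0.03774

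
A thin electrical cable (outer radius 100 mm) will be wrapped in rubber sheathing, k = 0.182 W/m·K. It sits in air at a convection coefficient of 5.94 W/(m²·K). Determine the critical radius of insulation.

For a cylinder r_cr = k/h = 0.182/5.94
r_cr = 30.6 mm; since the bare radius (100 mm) is above r_cr, any added insulation will reduce heat loss.

r_cr ≈ 30.6 mm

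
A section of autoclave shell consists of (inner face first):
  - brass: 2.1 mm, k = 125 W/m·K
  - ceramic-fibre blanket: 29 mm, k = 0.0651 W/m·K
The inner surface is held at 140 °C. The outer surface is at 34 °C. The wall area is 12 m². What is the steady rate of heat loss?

Q ≈ 2860 W

Model the wall as resistances in series:
R_brass = L/(kA) = 0.0021/(125×12) = 1.4×10^-6 K/W
R_ceramic-fibre blanket = L/(kA) = 0.029/(0.0651×12) = 0.03712 K/W
R_total = 0.03712 K/W
Q = ΔT / R_total = 106 / 0.03712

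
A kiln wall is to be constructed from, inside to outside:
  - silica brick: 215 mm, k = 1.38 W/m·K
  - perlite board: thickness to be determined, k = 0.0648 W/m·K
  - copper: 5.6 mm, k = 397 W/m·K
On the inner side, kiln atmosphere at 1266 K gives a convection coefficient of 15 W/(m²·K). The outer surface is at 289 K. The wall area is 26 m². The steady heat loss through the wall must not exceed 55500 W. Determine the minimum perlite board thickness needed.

Treating each layer as a thermal resistance in series:
R_inner film = 1/(h_i·A) = 1/(15×26) = 0.002564 K/W
R_silica brick = L/(kA) = 0.215/(1.38×26) = 0.005992 K/W
R_copper = L/(kA) = 0.0056/(397×26) = 5.425×10^-7 K/W
Sum of the known resistances R_other = 0.008557 K/W
Required total resistance R_tot = ΔT/Q_allow = 977/55500 = 0.0176 K/W
R_perlite board = R_tot − R_other = 0.009047 K/W
L = R·k·A = 0.009047×0.0648×26

L ≈ 15.2 mm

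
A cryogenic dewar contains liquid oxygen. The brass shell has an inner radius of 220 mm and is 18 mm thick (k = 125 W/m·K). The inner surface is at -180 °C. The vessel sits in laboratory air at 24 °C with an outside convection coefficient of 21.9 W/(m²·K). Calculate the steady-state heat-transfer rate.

For a spherical shell R = (1/r₁ − 1/r₂)/(4πk); film R = 1/(h·4πr²). In series:
R_brass shell = (1/0.22 − 1/0.238)/(4π×125) = 2.189×10^-4 K/W
R_outer film = 1/(h·4πr_o²) = 1/(21.9×4π×0.238²) = 0.06415 K/W
R_total = 0.06437 K/W
Q = ΔT/R_total = 204/0.06437

Q ≈ 3170 W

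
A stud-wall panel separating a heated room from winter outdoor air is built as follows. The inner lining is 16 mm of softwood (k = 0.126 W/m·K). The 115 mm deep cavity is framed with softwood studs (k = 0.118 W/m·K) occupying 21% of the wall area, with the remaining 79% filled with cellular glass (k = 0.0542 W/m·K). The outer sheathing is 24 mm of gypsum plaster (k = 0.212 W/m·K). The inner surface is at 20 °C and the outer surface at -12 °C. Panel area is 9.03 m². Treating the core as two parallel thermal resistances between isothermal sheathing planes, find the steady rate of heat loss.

Q ≈ 149 W

Sheathing layers in series; stud and cavity paths in parallel between them.
R_inner = 0.016/(0.126×9.03) = 0.01406 K/W
R_stud  = 0.115/(0.118×0.21×9.03) = 0.5139 K/W
R_cav   = 0.115/(0.0542×0.79×9.03) = 0.2974 K/W
1/R_core = 1/R_stud + 1/R_cav → R_core = 0.1884 K/W
R_outer = 0.024/(0.212×9.03) = 0.01254 K/W
R_total = 0.215 K/W
Q = ΔT/R_total = 32/0.215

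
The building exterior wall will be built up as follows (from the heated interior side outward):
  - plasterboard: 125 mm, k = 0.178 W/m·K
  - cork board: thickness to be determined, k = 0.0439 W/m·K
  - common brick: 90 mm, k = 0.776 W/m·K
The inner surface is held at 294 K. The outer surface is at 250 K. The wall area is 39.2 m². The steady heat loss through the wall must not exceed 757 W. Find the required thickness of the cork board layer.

L ≈ 64.1 mm

Thermal resistances in series:
R_plasterboard = L/(kA) = 0.125/(0.178×39.2) = 0.01791 K/W
R_common brick = L/(kA) = 0.09/(0.776×39.2) = 0.002959 K/W
Sum of the known resistances R_other = 0.02087 K/W
Required total resistance R_tot = ΔT/Q_allow = 44/757 = 0.05812 K/W
R_cork board = R_tot − R_other = 0.03725 K/W
L = R·k·A = 0.03725×0.0439×39.2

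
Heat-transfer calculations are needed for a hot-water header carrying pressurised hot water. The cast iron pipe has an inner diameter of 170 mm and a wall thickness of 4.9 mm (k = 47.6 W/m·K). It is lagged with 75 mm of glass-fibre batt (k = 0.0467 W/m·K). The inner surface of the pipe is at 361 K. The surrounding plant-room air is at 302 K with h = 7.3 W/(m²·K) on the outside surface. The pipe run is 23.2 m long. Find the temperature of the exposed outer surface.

T ≈ 306 K

For a radial system each layer contributes R = ln(r_out/r_in)/(2πkL); films add R = 1/(hA).
R_cast iron pipe wall = ln(89.9/85)/(2π×47.6×23.2) = 8.077×10^-6 K/W
R_glass-fibre batt = ln(164.9/89.9)/(2π×0.0467×23.2) = 0.08911 K/W
R_outer film = 1/(h_o·2πr_oL) = 1/(7.3×2π×0.1649×23.2) = 0.005699 K/W
R_total = 0.09482 K/W
Q = ΔT/R_total = 59/0.09482
Q = 622 W
T_interface = T_inner − Q·ΣR(inner→interface) = 361 − 622×0.08912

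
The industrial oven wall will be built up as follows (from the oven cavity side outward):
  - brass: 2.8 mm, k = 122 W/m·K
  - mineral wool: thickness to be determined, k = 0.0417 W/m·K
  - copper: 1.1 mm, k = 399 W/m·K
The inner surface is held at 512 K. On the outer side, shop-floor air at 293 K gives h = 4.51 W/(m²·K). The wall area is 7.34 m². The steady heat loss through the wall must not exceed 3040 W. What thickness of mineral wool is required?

Using the resistance-network approach (series):
R_brass = L/(kA) = 0.0028/(122×7.34) = 3.127×10^-6 K/W
R_copper = L/(kA) = 0.0011/(399×7.34) = 3.756×10^-7 K/W
R_outer film = 1/(h_o·A) = 1/(4.51×7.34) = 0.03021 K/W
Sum of the known resistances R_other = 0.03021 K/W
Required total resistance R_tot = ΔT/Q_allow = 219/3040 = 0.07204 K/W
R_mineral wool = R_tot − R_other = 0.04183 K/W
L = R·k·A = 0.04183×0.0417×7.34

L ≈ 12.8 mm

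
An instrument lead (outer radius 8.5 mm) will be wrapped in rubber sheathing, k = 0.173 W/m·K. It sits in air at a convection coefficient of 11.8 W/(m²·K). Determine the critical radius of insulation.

r_cr ≈ 14.7 mm

For a cylinder r_cr = k/h = 0.173/11.8
r_cr = 14.7 mm; since the bare radius (8.5 mm) is below r_cr, adding a thin layer of insulation will *increase* heat loss.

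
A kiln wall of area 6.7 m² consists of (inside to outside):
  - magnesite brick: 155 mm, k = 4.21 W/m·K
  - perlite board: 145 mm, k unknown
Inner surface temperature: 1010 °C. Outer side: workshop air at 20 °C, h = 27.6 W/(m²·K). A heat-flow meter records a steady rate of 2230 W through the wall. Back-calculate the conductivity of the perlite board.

k ≈ 0.05 W/(m·K)

Treating each layer as a thermal resistance in series:
R_magnesite brick = L/(kA) = 0.155/(4.21×6.7) = 0.005495 K/W
R_outer film = 1/(h_o·A) = 1/(27.6×6.7) = 0.005408 K/W
Sum of known resistances R_other = 0.0109 K/W
Total R = ΔT/Q = 990/2230 = 0.4439 K/W
R_perlite board = R_total − R_other = 0.433 K/W
k = L/(R·A) = 0.145/(0.433×6.7)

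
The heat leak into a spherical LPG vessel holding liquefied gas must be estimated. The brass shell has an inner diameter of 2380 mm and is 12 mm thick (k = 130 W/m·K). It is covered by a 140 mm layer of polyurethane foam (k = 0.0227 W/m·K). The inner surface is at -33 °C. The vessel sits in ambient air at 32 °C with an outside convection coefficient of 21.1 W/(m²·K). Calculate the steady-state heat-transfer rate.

Each spherical layer contributes R = (1/r_i − 1/r_o)/(4πk):
R_brass shell = (1/1.19 − 1/1.202)/(4π×130) = 5.135×10^-6 K/W
R_polyurethane foam = (1/1.202 − 1/1.342)/(4π×0.0227) = 0.3043 K/W
R_outer film = 1/(h·4πr_o²) = 1/(21.1×4π×1.342²) = 0.002094 K/W
R_total = 0.3064 K/W
Q = ΔT/R_total = 65/0.3064

Q ≈ 212 W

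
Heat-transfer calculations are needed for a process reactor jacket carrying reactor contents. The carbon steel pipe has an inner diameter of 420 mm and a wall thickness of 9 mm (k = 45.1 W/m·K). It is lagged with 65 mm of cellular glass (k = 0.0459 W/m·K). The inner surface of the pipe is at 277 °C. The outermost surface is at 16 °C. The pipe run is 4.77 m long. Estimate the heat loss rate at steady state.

Cylindrical conduction, so R = ln(r₂/r₁)/(2πkL) per layer, in series:
R_carbon steel pipe wall = ln(219/210)/(2π×45.1×4.77) = 3.105×10^-5 K/W
R_cellular glass = ln(284/219)/(2π×0.0459×4.77) = 0.1889 K/W
R_total = 0.189 K/W
Q = ΔT/R_total = 261/0.189

Q ≈ 1380 W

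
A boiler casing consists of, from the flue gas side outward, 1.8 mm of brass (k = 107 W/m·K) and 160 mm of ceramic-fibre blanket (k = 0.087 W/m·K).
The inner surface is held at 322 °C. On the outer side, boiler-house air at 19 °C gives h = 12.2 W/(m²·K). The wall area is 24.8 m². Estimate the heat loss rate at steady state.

Thermal resistances in series:
R_brass = L/(kA) = 0.0018/(107×24.8) = 6.783×10^-7 K/W
R_ceramic-fibre blanket = L/(kA) = 0.16/(0.087×24.8) = 0.07416 K/W
R_outer film = 1/(h_o·A) = 1/(12.2×24.8) = 0.003305 K/W
R_total = 0.07746 K/W
Q = ΔT / R_total = 303 / 0.07746

Q ≈ 3910 W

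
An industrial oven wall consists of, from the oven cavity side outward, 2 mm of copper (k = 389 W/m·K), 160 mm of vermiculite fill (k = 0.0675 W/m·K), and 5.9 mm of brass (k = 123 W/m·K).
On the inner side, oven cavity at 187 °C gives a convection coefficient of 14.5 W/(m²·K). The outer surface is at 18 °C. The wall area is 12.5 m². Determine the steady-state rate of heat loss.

Q ≈ 866 W

Using the resistance-network approach (series):
R_inner film = 1/(h_i·A) = 1/(14.5×12.5) = 0.005517 K/W
R_copper = L/(kA) = 0.002/(389×12.5) = 4.113×10^-7 K/W
R_vermiculite fill = L/(kA) = 0.16/(0.0675×12.5) = 0.1896 K/W
R_brass = L/(kA) = 0.0059/(123×12.5) = 3.837×10^-6 K/W
R_total = 0.1952 K/W
Q = ΔT / R_total = 169 / 0.1952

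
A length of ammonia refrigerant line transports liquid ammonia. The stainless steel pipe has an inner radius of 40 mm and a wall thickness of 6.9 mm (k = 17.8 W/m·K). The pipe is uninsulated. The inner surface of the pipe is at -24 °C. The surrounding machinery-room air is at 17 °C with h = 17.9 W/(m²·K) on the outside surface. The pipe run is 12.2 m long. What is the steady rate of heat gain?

Q ≈ 2620 W

Radial resistances (cylindrical: R_cond = ln(r_o/r_i)/(2πkL), R_conv = 1/(h·2πrL)):
R_stainless steel pipe wall = ln(46.9/40)/(2π×17.8×12.2) = 1.166×10^-4 K/W
R_outer film = 1/(h_o·2πr_oL) = 1/(17.9×2π×0.0469×12.2) = 0.01554 K/W
R_total = 0.01566 K/W
Q = ΔT/R_total = 41/0.01566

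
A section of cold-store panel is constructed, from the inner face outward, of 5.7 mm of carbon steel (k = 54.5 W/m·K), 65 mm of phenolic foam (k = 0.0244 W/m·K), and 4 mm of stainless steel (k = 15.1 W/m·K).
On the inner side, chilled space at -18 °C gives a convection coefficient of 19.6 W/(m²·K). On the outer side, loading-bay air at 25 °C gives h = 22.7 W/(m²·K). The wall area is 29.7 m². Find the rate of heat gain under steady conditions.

Series thermal resistances:
R_inner film = 1/(h_i·A) = 1/(19.6×29.7) = 0.001718 K/W
R_carbon steel = L/(kA) = 0.0057/(54.5×29.7) = 3.521×10^-6 K/W
R_phenolic foam = L/(kA) = 0.065/(0.0244×29.7) = 0.08969 K/W
R_stainless steel = L/(kA) = 0.004/(15.1×29.7) = 8.919×10^-6 K/W
R_outer film = 1/(h_o·A) = 1/(22.7×29.7) = 0.001483 K/W
R_total = 0.09291 K/W
Q = ΔT / R_total = 43 / 0.09291

Q ≈ 463 W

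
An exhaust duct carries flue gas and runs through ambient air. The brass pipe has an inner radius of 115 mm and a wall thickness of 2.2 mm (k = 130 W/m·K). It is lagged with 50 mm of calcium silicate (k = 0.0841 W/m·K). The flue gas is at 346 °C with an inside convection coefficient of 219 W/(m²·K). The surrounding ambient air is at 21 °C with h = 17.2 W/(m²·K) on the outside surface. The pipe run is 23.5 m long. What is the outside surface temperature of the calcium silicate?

T ≈ 45.5 °C

Treating each annulus and film as a series resistance:
R_inner film = 1/(h_i·2πr₁L) = 1/(219×2π×0.115×23.5) = 2.689×10^-4 K/W
R_brass pipe wall = ln(117.2/115)/(2π×130×23.5) = 9.872×10^-7 K/W
R_calcium silicate = ln(167.2/117.2)/(2π×0.0841×23.5) = 0.02861 K/W
R_outer film = 1/(h_o·2πr_oL) = 1/(17.2×2π×0.1672×23.5) = 0.002355 K/W
R_total = 0.03124 K/W
Q = ΔT/R_total = 325/0.03124
Q = 10400 W
T_interface = T_inner − Q·ΣR(inner→interface) = 346 − 10400×0.02888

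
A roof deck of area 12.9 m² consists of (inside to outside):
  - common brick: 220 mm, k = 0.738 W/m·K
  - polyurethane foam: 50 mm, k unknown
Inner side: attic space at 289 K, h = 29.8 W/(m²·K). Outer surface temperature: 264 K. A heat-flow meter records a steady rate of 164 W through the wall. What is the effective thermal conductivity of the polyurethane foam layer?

Treating each layer as a thermal resistance in series:
R_inner film = 1/(h_i·A) = 1/(29.8×12.9) = 0.002601 K/W
R_common brick = L/(kA) = 0.22/(0.738×12.9) = 0.02311 K/W
Sum of known resistances R_other = 0.02571 K/W
Total R = ΔT/Q = 25/164 = 0.1524 K/W
R_polyurethane foam = R_total − R_other = 0.1267 K/W
k = L/(R·A) = 0.05/(0.1267×12.9)

k ≈ 0.0306 W/(m·K)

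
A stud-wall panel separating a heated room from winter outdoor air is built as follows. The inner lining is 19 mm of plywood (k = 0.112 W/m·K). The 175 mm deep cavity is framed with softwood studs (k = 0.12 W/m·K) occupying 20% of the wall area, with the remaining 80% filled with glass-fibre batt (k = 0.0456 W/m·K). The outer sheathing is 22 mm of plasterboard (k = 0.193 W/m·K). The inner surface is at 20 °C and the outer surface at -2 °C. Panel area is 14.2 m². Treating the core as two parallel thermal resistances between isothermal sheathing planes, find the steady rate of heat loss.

Sheathing layers in series; stud and cavity paths in parallel between them.
R_inner = 0.019/(0.112×14.2) = 0.01195 K/W
R_stud  = 0.175/(0.12×0.2×14.2) = 0.5135 K/W
R_cav   = 0.175/(0.0456×0.8×14.2) = 0.3378 K/W
1/R_core = 1/R_stud + 1/R_cav → R_core = 0.2038 K/W
R_outer = 0.022/(0.193×14.2) = 0.008027 K/W
R_total = 0.2237 K/W
Q = ΔT/R_total = 22/0.2237

Q ≈ 98.3 W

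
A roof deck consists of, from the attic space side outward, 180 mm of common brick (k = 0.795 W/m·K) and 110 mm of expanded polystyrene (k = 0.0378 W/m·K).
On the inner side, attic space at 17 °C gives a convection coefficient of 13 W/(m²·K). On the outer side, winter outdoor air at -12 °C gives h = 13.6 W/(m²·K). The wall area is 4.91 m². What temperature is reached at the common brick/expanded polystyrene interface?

T ≈ 14.3 °C

Treating each layer as a thermal resistance in series:
R_inner film = 1/(h_i·A) = 1/(13×4.91) = 0.01567 K/W
R_common brick = L/(kA) = 0.18/(0.795×4.91) = 0.04611 K/W
R_expanded polystyrene = L/(kA) = 0.11/(0.0378×4.91) = 0.5927 K/W
R_outer film = 1/(h_o·A) = 1/(13.6×4.91) = 0.01498 K/W
R_total = 0.6694 K/W;  Q = ΔT/R_total = 29/0.6694 = 43.32 W
T_interface = T_inner − Q·ΣR(inner→interface) = 17 − 43.3×0.06178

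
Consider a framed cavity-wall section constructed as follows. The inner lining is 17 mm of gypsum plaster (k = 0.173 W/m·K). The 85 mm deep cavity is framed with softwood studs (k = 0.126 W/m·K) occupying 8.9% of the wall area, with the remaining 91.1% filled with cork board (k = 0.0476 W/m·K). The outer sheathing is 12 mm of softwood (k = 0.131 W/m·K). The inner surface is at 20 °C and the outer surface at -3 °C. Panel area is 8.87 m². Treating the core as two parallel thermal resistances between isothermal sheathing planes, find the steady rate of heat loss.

Sheathing layers in series; stud and cavity paths in parallel between them.
R_inner = 0.017/(0.173×8.87) = 0.01108 K/W
R_stud  = 0.085/(0.126×0.089×8.87) = 0.8545 K/W
R_cav   = 0.085/(0.0476×0.911×8.87) = 0.221 K/W
1/R_core = 1/R_stud + 1/R_cav → R_core = 0.1756 K/W
R_outer = 0.012/(0.131×8.87) = 0.01033 K/W
R_total = 0.197 K/W
Q = ΔT/R_total = 23/0.197

Q ≈ 117 W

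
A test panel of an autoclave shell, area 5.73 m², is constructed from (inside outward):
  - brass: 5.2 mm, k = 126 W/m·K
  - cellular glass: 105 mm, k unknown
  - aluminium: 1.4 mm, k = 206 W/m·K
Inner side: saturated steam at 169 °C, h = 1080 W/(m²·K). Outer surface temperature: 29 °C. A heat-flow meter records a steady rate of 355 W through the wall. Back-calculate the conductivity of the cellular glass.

k ≈ 0.0465 W/(m·K)

Model the wall as resistances in series:
R_inner film = 1/(h_i·A) = 1/(1080×5.73) = 1.616×10^-4 K/W
R_brass = L/(kA) = 0.0052/(126×5.73) = 7.202×10^-6 K/W
R_aluminium = L/(kA) = 0.0014/(206×5.73) = 1.186×10^-6 K/W
Sum of known resistances R_other = 1.7×10^-4 K/W
Total R = ΔT/Q = 140/355 = 0.3944 K/W
R_cellular glass = R_total − R_other = 0.3942 K/W
k = L/(R·A) = 0.105/(0.3942×5.73)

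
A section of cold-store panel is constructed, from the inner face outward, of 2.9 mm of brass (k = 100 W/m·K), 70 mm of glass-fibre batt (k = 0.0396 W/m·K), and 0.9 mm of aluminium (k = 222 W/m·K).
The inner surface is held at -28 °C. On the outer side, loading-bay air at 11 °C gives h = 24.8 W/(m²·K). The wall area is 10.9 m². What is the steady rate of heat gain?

Q ≈ 235 W

Treating each layer as a thermal resistance in series:
R_brass = L/(kA) = 0.0029/(100×10.9) = 2.661×10^-6 K/W
R_glass-fibre batt = L/(kA) = 0.07/(0.0396×10.9) = 0.1622 K/W
R_aluminium = L/(kA) = 0.0009/(222×10.9) = 3.719×10^-7 K/W
R_outer film = 1/(h_o·A) = 1/(24.8×10.9) = 0.003699 K/W
R_total = 0.1659 K/W
Q = ΔT / R_total = 39 / 0.1659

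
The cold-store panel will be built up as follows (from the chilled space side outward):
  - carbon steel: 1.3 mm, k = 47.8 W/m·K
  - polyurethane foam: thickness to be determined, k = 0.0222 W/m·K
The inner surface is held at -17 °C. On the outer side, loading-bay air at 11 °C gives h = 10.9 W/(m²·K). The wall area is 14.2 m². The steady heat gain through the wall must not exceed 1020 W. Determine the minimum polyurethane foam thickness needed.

L ≈ 6.62 mm

Series thermal resistances:
R_carbon steel = L/(kA) = 0.0013/(47.8×14.2) = 1.915×10^-6 K/W
R_outer film = 1/(h_o·A) = 1/(10.9×14.2) = 0.006461 K/W
Sum of the known resistances R_other = 0.006463 K/W
Required total resistance R_tot = ΔT/Q_allow = 28/1020 = 0.02745 K/W
R_polyurethane foam = R_tot − R_other = 0.02099 K/W
L = R·k·A = 0.02099×0.0222×14.2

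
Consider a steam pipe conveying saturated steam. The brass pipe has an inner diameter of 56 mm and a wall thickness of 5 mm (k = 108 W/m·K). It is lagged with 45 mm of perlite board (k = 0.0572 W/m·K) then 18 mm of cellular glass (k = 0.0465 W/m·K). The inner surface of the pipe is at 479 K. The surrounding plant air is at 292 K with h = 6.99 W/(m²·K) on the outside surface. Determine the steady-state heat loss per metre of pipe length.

Radial resistances (cylindrical: R_cond = ln(r_o/r_i)/(2πkL), R_conv = 1/(h·2πrL)):
R_brass pipe wall = ln(33/28)/(2π×108×1) = 2.421×10^-4 K/W
R_perlite board = ln(78/33)/(2π×0.0572×1) = 2.393 K/W
R_cellular glass = ln(96/78)/(2π×0.0465×1) = 0.7107 K/W
R_outer film = 1/(h_o·2πr_oL) = 1/(6.99×2π×0.096×1) = 0.2372 K/W
R_total = 3.342 K/W
Q = ΔT/R_total = 187/3.342

q′ ≈ 56 W/m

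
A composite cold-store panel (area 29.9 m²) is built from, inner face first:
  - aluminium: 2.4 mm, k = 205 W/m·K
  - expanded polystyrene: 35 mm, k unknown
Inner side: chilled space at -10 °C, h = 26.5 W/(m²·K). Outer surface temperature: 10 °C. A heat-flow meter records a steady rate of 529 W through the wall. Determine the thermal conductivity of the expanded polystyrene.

Treating each layer as a thermal resistance in series:
R_inner film = 1/(h_i·A) = 1/(26.5×29.9) = 0.001262 K/W
R_aluminium = L/(kA) = 0.0024/(205×29.9) = 3.915×10^-7 K/W
Sum of known resistances R_other = 0.001262 K/W
Total R = ΔT/Q = 20/529 = 0.03781 K/W
R_expanded polystyrene = R_total − R_other = 0.03654 K/W
k = L/(R·A) = 0.035/(0.03654×29.9)

k ≈ 0.032 W/(m·K)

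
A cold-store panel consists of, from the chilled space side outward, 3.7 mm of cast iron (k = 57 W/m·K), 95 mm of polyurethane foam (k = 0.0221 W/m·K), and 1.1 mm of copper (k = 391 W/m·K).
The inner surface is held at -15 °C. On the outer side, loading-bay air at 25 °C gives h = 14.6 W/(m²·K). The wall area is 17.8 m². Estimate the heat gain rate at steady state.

Thermal resistances in series:
R_cast iron = L/(kA) = 0.0037/(57×17.8) = 3.647×10^-6 K/W
R_polyurethane foam = L/(kA) = 0.095/(0.0221×17.8) = 0.2415 K/W
R_copper = L/(kA) = 0.0011/(391×17.8) = 1.581×10^-7 K/W
R_outer film = 1/(h_o·A) = 1/(14.6×17.8) = 0.003848 K/W
R_total = 0.2453 K/W
Q = ΔT / R_total = 40 / 0.2453

Q ≈ 163 W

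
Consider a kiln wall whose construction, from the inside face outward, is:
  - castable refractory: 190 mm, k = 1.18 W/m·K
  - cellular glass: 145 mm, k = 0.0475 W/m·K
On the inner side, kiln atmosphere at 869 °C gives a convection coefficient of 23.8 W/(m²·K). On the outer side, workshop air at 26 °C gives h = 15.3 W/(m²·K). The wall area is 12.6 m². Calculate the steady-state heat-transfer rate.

Series thermal resistances:
R_inner film = 1/(h_i·A) = 1/(23.8×12.6) = 0.003335 K/W
R_castable refractory = L/(kA) = 0.19/(1.18×12.6) = 0.01278 K/W
R_cellular glass = L/(kA) = 0.145/(0.0475×12.6) = 0.2423 K/W
R_outer film = 1/(h_o·A) = 1/(15.3×12.6) = 0.005187 K/W
R_total = 0.2636 K/W
Q = ΔT / R_total = 843 / 0.2636

Q ≈ 3200 W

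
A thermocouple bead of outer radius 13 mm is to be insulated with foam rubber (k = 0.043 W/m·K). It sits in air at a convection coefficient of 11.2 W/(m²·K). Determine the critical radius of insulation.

r_cr ≈ 7.68 mm

For a sphere r_cr = 2k/h = 2×0.043/11.2
r_cr = 7.68 mm; since the bare radius (13 mm) is above r_cr, any added insulation will reduce heat loss.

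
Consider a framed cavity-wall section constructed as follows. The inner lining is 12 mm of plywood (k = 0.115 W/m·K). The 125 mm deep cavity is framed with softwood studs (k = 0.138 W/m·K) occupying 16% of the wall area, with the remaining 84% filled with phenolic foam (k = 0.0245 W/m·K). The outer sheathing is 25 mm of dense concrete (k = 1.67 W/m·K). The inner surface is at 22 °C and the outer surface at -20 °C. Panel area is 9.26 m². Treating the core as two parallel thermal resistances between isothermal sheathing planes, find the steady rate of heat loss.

Q ≈ 128 W

Sheathing layers in series; stud and cavity paths in parallel between them.
R_inner = 0.012/(0.115×9.26) = 0.01127 K/W
R_stud  = 0.125/(0.138×0.16×9.26) = 0.6114 K/W
R_cav   = 0.125/(0.0245×0.84×9.26) = 0.6559 K/W
1/R_core = 1/R_stud + 1/R_cav → R_core = 0.3164 K/W
R_outer = 0.025/(1.67×9.26) = 0.001617 K/W
R_total = 0.3293 K/W
Q = ΔT/R_total = 42/0.3293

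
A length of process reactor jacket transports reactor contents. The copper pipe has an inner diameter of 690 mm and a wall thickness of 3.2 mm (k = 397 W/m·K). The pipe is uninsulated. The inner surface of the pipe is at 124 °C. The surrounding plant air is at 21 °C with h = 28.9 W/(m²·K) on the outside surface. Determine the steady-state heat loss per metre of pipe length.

Cylindrical conduction, so R = ln(r₂/r₁)/(2πkL) per layer, in series:
R_copper pipe wall = ln(348.2/345)/(2π×397×1) = 3.701×10^-6 K/W
R_outer film = 1/(h_o·2πr_oL) = 1/(28.9×2π×0.3482×1) = 0.01582 K/W
R_total = 0.01582 K/W
Q = ΔT/R_total = 103/0.01582

q′ ≈ 6510 W/m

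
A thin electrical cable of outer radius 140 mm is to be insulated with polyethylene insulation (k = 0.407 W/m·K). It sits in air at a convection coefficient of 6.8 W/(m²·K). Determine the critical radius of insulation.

r_cr ≈ 59.9 mm

For a cylinder r_cr = k/h = 0.407/6.8
r_cr = 59.9 mm; since the bare radius (140 mm) is above r_cr, any added insulation will reduce heat loss.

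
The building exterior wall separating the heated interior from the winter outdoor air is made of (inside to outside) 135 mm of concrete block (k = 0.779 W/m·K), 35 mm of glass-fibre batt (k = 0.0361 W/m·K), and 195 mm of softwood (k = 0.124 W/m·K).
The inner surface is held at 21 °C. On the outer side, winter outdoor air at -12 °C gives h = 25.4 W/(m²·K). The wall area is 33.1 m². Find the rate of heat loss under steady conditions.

Q ≈ 397 W

Treating each layer as a thermal resistance in series:
R_concrete block = L/(kA) = 0.135/(0.779×33.1) = 0.005236 K/W
R_glass-fibre batt = L/(kA) = 0.035/(0.0361×33.1) = 0.02929 K/W
R_softwood = L/(kA) = 0.195/(0.124×33.1) = 0.04751 K/W
R_outer film = 1/(h_o·A) = 1/(25.4×33.1) = 0.001189 K/W
R_total = 0.08323 K/W
Q = ΔT / R_total = 33 / 0.08323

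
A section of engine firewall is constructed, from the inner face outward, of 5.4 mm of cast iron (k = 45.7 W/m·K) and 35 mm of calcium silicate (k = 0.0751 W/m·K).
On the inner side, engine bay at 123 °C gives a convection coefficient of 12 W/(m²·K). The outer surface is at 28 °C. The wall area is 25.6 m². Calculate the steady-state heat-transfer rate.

Thermal resistances in series:
R_inner film = 1/(h_i·A) = 1/(12×25.6) = 0.003255 K/W
R_cast iron = L/(kA) = 0.0054/(45.7×25.6) = 4.616×10^-6 K/W
R_calcium silicate = L/(kA) = 0.035/(0.0751×25.6) = 0.0182 K/W
R_total = 0.02146 K/W
Q = ΔT / R_total = 95 / 0.02146

Q ≈ 4430 W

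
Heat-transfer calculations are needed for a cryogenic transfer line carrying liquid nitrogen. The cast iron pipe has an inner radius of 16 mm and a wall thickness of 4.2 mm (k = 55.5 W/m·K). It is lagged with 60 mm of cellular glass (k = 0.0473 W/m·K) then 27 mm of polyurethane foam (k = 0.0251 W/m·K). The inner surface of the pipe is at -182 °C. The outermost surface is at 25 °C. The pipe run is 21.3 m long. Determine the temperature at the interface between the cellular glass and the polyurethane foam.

T ≈ -33.8 °C

Treating each annulus and film as a series resistance:
R_cast iron pipe wall = ln(20.2/16)/(2π×55.5×21.3) = 3.138×10^-5 K/W
R_cellular glass = ln(80.2/20.2)/(2π×0.0473×21.3) = 0.2178 K/W
R_polyurethane foam = ln(107.2/80.2)/(2π×0.0251×21.3) = 0.08638 K/W
R_total = 0.3042 K/W
Q = ΔT/R_total = 207/0.3042
Q = 680 W
T_interface = T_inner + Q·ΣR(inner→interface) = -182 + 680×0.2178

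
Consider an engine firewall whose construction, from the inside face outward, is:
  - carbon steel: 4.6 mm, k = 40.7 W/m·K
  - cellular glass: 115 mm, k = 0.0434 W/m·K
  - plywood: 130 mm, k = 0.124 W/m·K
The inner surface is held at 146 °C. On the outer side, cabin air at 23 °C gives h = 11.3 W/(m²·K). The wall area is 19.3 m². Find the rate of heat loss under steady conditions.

Model the wall as resistances in series:
R_carbon steel = L/(kA) = 0.0046/(40.7×19.3) = 5.856×10^-6 K/W
R_cellular glass = L/(kA) = 0.115/(0.0434×19.3) = 0.1373 K/W
R_plywood = L/(kA) = 0.13/(0.124×19.3) = 0.05432 K/W
R_outer film = 1/(h_o·A) = 1/(11.3×19.3) = 0.004585 K/W
R_total = 0.1962 K/W
Q = ΔT / R_total = 123 / 0.1962

Q ≈ 627 W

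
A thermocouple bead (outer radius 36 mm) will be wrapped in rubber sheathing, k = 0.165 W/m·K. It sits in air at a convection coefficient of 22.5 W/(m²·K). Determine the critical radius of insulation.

For a sphere r_cr = 2k/h = 2×0.165/22.5
r_cr = 14.7 mm; since the bare radius (36 mm) is above r_cr, any added insulation will reduce heat loss.

r_cr ≈ 14.7 mm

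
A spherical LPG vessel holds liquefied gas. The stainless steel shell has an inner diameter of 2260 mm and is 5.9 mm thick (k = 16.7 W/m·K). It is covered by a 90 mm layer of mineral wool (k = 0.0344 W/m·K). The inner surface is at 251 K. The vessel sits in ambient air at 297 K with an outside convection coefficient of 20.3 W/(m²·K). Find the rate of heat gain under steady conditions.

Q ≈ 302 W

For a spherical shell R = (1/r₁ − 1/r₂)/(4πk); film R = 1/(h·4πr²). In series:
R_stainless steel shell = (1/1.13 − 1/1.1359)/(4π×16.7) = 2.19×10^-5 K/W
R_mineral wool = (1/1.1359 − 1/1.2259)/(4π×0.0344) = 0.1495 K/W
R_outer film = 1/(h·4πr_o²) = 1/(20.3×4π×1.2259²) = 0.002608 K/W
R_total = 0.1521 K/W
Q = ΔT/R_total = 46/0.1521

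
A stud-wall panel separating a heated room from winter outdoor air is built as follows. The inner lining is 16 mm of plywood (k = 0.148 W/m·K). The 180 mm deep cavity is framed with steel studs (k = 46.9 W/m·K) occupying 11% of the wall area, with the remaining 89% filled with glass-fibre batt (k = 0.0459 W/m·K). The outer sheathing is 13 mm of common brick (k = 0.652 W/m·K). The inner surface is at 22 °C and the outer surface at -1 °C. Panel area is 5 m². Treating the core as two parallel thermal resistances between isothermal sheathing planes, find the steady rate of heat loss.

Sheathing layers in series; stud and cavity paths in parallel between them.
R_inner = 0.016/(0.148×5) = 0.02162 K/W
R_stud  = 0.18/(46.9×0.11×5) = 0.006978 K/W
R_cav   = 0.18/(0.0459×0.89×5) = 0.8813 K/W
1/R_core = 1/R_stud + 1/R_cav → R_core = 0.006923 K/W
R_outer = 0.013/(0.652×5) = 0.003988 K/W
R_total = 0.03253 K/W
Q = ΔT/R_total = 23/0.03253

Q ≈ 707 W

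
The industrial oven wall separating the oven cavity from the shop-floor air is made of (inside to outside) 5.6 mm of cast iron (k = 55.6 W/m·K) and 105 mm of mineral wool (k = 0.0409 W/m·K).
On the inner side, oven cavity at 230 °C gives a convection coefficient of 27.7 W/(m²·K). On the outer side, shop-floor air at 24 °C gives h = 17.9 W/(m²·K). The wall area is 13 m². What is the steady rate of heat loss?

Q ≈ 1010 W

Thermal resistances in series:
R_inner film = 1/(h_i·A) = 1/(27.7×13) = 0.002777 K/W
R_cast iron = L/(kA) = 0.0056/(55.6×13) = 7.748×10^-6 K/W
R_mineral wool = L/(kA) = 0.105/(0.0409×13) = 0.1975 K/W
R_outer film = 1/(h_o·A) = 1/(17.9×13) = 0.004297 K/W
R_total = 0.2046 K/W
Q = ΔT / R_total = 206 / 0.2046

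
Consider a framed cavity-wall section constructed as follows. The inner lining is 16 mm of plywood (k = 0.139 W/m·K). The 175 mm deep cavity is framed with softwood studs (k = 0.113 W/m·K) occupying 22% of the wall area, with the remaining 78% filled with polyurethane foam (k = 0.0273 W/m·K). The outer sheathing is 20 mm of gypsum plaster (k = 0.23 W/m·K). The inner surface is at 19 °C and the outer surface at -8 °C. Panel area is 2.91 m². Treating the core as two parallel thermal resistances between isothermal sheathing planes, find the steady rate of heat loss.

Q ≈ 19.7 W

Sheathing layers in series; stud and cavity paths in parallel between them.
R_inner = 0.016/(0.139×2.91) = 0.03956 K/W
R_stud  = 0.175/(0.113×0.22×2.91) = 2.419 K/W
R_cav   = 0.175/(0.0273×0.78×2.91) = 2.824 K/W
1/R_core = 1/R_stud + 1/R_cav → R_core = 1.303 K/W
R_outer = 0.02/(0.23×2.91) = 0.02988 K/W
R_total = 1.372 K/W
Q = ΔT/R_total = 27/1.372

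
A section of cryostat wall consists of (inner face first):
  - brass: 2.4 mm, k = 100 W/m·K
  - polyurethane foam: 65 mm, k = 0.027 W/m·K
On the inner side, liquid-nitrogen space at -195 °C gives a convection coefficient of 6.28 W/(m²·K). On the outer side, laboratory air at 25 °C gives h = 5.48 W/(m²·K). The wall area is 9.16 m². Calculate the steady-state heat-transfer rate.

Series thermal resistances:
R_inner film = 1/(h_i·A) = 1/(6.28×9.16) = 0.01738 K/W
R_brass = L/(kA) = 0.0024/(100×9.16) = 2.62×10^-6 K/W
R_polyurethane foam = L/(kA) = 0.065/(0.027×9.16) = 0.2628 K/W
R_outer film = 1/(h_o·A) = 1/(5.48×9.16) = 0.01992 K/W
R_total = 0.3001 K/W
Q = ΔT / R_total = 220 / 0.3001

Q ≈ 733 W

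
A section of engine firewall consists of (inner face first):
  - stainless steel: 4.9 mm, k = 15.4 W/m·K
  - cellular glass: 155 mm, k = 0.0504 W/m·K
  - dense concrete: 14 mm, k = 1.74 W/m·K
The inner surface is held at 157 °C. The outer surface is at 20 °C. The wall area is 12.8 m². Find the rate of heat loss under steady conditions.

Series thermal resistances:
R_stainless steel = L/(kA) = 0.0049/(15.4×12.8) = 2.486×10^-5 K/W
R_cellular glass = L/(kA) = 0.155/(0.0504×12.8) = 0.2403 K/W
R_dense concrete = L/(kA) = 0.014/(1.74×12.8) = 6.286×10^-4 K/W
R_total = 0.2409 K/W
Q = ΔT / R_total = 137 / 0.2409

Q ≈ 569 W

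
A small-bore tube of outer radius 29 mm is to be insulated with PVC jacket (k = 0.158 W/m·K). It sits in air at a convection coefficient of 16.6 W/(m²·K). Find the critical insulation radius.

r_cr ≈ 9.52 mm

For a cylinder r_cr = k/h = 0.158/16.6
r_cr = 9.52 mm; since the bare radius (29 mm) is above r_cr, any added insulation will reduce heat loss.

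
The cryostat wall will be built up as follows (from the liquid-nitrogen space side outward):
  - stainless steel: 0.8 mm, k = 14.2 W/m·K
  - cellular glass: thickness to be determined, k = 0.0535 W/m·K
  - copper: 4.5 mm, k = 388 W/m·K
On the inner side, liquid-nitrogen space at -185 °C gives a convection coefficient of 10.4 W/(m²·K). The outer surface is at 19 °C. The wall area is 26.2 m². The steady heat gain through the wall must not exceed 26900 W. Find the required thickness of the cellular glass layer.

Treating each layer as a thermal resistance in series:
R_inner film = 1/(h_i·A) = 1/(10.4×26.2) = 0.00367 K/W
R_stainless steel = L/(kA) = 0.0008/(14.2×26.2) = 2.15×10^-6 K/W
R_copper = L/(kA) = 0.0045/(388×26.2) = 4.427×10^-7 K/W
Sum of the known resistances R_other = 0.003673 K/W
Required total resistance R_tot = ΔT/Q_allow = 204/26900 = 0.007584 K/W
R_cellular glass = R_tot − R_other = 0.003911 K/W
L = R·k·A = 0.003911×0.0535×26.2

L ≈ 5.48 mm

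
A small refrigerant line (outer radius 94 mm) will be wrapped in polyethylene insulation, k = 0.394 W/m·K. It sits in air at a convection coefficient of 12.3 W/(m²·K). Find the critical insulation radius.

r_cr ≈ 32 mm

For a cylinder r_cr = k/h = 0.394/12.3
r_cr = 32 mm; since the bare radius (94 mm) is above r_cr, any added insulation will reduce heat loss.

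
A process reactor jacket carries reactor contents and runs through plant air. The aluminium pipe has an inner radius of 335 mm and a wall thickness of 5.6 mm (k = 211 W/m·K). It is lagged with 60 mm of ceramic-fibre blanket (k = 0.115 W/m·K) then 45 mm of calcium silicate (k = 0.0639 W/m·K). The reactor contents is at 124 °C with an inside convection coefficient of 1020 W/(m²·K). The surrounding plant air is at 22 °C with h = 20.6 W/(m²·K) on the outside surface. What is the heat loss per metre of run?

Cylindrical conduction, so R = ln(r₂/r₁)/(2πkL) per layer, in series:
R_inner film = 1/(h_i·2πr₁L) = 1/(1020×2π×0.335×1) = 4.658×10^-4 K/W
R_aluminium pipe wall = ln(340.6/335)/(2π×211×1) = 1.25×10^-5 K/W
R_ceramic-fibre blanket = ln(400.6/340.6)/(2π×0.115×1) = 0.2246 K/W
R_calcium silicate = ln(445.6/400.6)/(2π×0.0639×1) = 0.2652 K/W
R_outer film = 1/(h_o·2πr_oL) = 1/(20.6×2π×0.4456×1) = 0.01734 K/W
R_total = 0.5075 K/W
Q = ΔT/R_total = 102/0.5075

q′ ≈ 201 W/m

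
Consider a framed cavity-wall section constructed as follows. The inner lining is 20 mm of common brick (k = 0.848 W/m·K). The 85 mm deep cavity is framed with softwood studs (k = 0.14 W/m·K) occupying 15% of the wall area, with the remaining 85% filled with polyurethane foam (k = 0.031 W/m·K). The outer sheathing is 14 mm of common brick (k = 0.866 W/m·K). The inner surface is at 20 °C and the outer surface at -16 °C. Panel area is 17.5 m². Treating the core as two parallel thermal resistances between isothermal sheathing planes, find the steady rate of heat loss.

Sheathing layers in series; stud and cavity paths in parallel between them.
R_inner = 0.02/(0.848×17.5) = 0.001348 K/W
R_stud  = 0.085/(0.14×0.15×17.5) = 0.2313 K/W
R_cav   = 0.085/(0.031×0.85×17.5) = 0.1843 K/W
1/R_core = 1/R_stud + 1/R_cav → R_core = 0.1026 K/W
R_outer = 0.014/(0.866×17.5) = 9.238×10^-4 K/W
R_total = 0.1049 K/W
Q = ΔT/R_total = 36/0.1049

Q ≈ 343 W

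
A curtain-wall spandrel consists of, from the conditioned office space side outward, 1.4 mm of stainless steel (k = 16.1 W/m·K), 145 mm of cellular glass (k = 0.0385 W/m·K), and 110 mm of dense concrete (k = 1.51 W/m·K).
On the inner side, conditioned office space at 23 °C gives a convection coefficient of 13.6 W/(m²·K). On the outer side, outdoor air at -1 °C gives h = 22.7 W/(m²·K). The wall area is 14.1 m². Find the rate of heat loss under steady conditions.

Series thermal resistances:
R_inner film = 1/(h_i·A) = 1/(13.6×14.1) = 0.005215 K/W
R_stainless steel = L/(kA) = 0.0014/(16.1×14.1) = 6.167×10^-6 K/W
R_cellular glass = L/(kA) = 0.145/(0.0385×14.1) = 0.2671 K/W
R_dense concrete = L/(kA) = 0.11/(1.51×14.1) = 0.005167 K/W
R_outer film = 1/(h_o·A) = 1/(22.7×14.1) = 0.003124 K/W
R_total = 0.2806 K/W
Q = ΔT / R_total = 24 / 0.2806

Q ≈ 85.5 W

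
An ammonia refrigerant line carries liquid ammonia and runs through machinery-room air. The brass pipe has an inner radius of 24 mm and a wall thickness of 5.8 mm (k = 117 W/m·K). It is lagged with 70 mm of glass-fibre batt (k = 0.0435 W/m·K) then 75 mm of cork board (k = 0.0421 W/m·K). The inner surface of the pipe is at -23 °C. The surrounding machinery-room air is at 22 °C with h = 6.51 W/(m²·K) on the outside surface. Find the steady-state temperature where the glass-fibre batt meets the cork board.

T ≈ 6.79 °C

Radial resistances (cylindrical: R_cond = ln(r_o/r_i)/(2πkL), R_conv = 1/(h·2πrL)):
R_brass pipe wall = ln(29.8/24)/(2π×117×1) = 2.944×10^-4 K/W
R_glass-fibre batt = ln(99.8/29.8)/(2π×0.0435×1) = 4.422 K/W
R_cork board = ln(174.8/99.8)/(2π×0.0421×1) = 2.119 K/W
R_outer film = 1/(h_o·2πr_oL) = 1/(6.51×2π×0.1748×1) = 0.1399 K/W
R_total = 6.681 K/W
Q = ΔT/R_total = 45/6.681
Q = 6.74 W/m
T_interface = T_inner + Q·ΣR(inner→interface) = -23 + 6.74×4.422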